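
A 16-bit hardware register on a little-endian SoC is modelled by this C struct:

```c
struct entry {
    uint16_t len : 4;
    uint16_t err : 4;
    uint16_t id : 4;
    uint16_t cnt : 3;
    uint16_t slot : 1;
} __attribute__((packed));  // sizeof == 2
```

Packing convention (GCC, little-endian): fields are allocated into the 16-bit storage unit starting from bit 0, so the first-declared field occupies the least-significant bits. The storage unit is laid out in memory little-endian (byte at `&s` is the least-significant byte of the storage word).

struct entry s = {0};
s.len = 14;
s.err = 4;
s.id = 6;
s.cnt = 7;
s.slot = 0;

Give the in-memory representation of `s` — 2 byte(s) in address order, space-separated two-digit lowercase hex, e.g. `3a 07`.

4e 76

len (4b) val=14 bits=0xe at bit 0: 0x000e
err (4b) val=4 bits=0x4 at bit 4: 0x004e
id (4b) val=6 bits=0x6 at bit 8: 0x064e
cnt (3b) val=7 bits=0x7 at bit 12: 0x764e
slot (1b) val=0 bits=0x0 at bit 15: 0x764e
word = 0x764e → little-endian bytes:
  [0]=0x4e  [1]=0x76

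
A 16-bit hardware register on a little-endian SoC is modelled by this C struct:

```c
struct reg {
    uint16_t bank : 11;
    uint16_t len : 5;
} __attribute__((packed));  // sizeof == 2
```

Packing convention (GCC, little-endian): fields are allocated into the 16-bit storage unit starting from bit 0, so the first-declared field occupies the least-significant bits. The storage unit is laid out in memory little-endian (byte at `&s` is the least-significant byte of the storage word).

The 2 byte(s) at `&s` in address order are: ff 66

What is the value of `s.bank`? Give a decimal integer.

[0]=0xff [1]=0x66 (little-endian) → word 0x66ff
bank [0+:11] = (word>>0) & 0x7ff = 1791  ←
len [11+:5] = (word>>11) & 0x1f = 12

1791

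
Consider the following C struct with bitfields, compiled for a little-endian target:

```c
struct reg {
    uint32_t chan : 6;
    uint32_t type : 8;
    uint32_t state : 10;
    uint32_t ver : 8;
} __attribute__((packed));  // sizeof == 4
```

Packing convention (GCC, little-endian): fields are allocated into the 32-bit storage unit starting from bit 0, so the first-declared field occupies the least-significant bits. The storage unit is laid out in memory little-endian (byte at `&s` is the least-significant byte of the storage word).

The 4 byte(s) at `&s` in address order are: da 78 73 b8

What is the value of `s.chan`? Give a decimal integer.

[0]=0xda [1]=0x78 [2]=0x73 [3]=0xb8 (little-endian) → word 0xb87378da
chan:6 @ bit 0 → (0xb87378da>>0)&0x3f = 0x1a  ←
type:8 @ bit 6 → (0xb87378da>>6)&0xff = 0xe3
state:10 @ bit 14 → (0xb87378da>>14)&0x3ff = 0x1cd
ver:8 @ bit 24 → (0xb87378da>>24)&0xff = 0xb8

26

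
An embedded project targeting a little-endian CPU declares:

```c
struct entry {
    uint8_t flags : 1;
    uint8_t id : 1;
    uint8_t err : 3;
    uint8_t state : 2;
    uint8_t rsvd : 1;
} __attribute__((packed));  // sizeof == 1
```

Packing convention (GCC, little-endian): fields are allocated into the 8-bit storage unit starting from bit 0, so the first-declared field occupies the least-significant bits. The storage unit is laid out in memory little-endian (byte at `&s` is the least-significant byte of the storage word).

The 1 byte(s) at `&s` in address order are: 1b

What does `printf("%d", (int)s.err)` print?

6

[0]=0x1b (little-endian) → word 0x1b
flags [0+:1] = (word>>0) & 0x1 = 1
id [1+:1] = (word>>1) & 0x1 = 1
err [2+:3] = (word>>2) & 0x7 = 6  ←
state [5+:2] = (word>>5) & 0x3 = 0
rsvd [7+:1] = (word>>7) & 0x1 = 0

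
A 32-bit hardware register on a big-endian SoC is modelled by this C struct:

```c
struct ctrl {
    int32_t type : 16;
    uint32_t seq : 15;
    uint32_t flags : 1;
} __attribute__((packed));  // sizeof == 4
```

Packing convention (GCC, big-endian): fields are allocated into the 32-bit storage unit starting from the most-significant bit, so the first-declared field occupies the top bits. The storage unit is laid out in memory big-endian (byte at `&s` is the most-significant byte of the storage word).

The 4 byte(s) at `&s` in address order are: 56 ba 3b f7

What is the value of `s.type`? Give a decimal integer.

[0]=0x56 [1]=0xba [2]=0x3b [3]=0xf7 (big-endian) → word 0x56ba3bf7
type:16 @ bit 16 → (0x56ba3bf7>>16)&0xffff = 0x56ba  ←
seq:15 @ bit 1 → (0x56ba3bf7>>1)&0x7fff = 0x1dfb
flags:1 @ bit 0 → (0x56ba3bf7>>0)&0x1 = 0x1
type signed 16b, MSB=0: value = 22202

22202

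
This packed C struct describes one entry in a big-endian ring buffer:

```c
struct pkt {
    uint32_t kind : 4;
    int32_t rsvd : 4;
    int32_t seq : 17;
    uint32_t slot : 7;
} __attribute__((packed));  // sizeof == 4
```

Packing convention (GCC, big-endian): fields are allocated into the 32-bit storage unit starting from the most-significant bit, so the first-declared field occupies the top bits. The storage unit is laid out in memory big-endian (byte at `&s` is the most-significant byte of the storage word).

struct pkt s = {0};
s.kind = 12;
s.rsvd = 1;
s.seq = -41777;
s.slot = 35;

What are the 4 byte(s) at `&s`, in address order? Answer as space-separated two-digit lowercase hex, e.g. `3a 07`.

[28+:4] kind=12 & 0xf = 0xc; word=0xc0000000
[24+:4] rsvd=1 & 0xf = 0x1; word=0xc1000000
[7+:17] seq=-41777 & 0x1ffff = 0x15ccf; word=0xc1ae6780
[0+:7] slot=35 & 0x7f = 0x23; word=0xc1ae67a3
word = 0xc1ae67a3 → big-endian bytes:
  [0]=0xc1  [1]=0xae  [2]=0x67  [3]=0xa3

c1 ae 67 a3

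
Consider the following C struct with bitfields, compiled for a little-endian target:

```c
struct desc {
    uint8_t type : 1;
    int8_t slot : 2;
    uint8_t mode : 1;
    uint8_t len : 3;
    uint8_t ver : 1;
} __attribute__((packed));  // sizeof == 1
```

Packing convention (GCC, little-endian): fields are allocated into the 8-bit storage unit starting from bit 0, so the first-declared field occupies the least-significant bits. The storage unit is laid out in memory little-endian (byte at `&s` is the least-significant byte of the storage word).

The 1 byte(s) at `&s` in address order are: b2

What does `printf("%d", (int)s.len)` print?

[0]=0xb2 (little-endian) → word 0xb2
type [0+:1] = (word>>0) & 0x1 = 0
slot [1+:2] = (word>>1) & 0x3 = 1
mode [3+:1] = (word>>3) & 0x1 = 0
len [4+:3] = (word>>4) & 0x7 = 3  ←
ver [7+:1] = (word>>7) & 0x1 = 1

3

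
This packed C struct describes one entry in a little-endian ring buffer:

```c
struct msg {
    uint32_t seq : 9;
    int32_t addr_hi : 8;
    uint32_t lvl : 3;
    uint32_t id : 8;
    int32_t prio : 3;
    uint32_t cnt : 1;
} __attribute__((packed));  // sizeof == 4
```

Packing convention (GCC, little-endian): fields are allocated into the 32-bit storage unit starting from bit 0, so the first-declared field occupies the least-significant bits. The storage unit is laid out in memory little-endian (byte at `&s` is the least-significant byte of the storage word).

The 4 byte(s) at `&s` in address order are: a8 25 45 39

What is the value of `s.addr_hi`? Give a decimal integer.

-110

[0]=0xa8 [1]=0x25 [2]=0x45 [3]=0x39 (little-endian) → word 0x394525a8
seq:9 @ bit 0 → (0x394525a8>>0)&0x1ff = 0x1a8
addr_hi:8 @ bit 9 → (0x394525a8>>9)&0xff = 0x92  ←
lvl:3 @ bit 17 → (0x394525a8>>17)&0x7 = 0x2
id:8 @ bit 20 → (0x394525a8>>20)&0xff = 0x94
prio:3 @ bit 28 → (0x394525a8>>28)&0x7 = 0x3
cnt:1 @ bit 31 → (0x394525a8>>31)&0x1 = 0x0
addr_hi signed 8b, MSB=1: 146 - 256 = -110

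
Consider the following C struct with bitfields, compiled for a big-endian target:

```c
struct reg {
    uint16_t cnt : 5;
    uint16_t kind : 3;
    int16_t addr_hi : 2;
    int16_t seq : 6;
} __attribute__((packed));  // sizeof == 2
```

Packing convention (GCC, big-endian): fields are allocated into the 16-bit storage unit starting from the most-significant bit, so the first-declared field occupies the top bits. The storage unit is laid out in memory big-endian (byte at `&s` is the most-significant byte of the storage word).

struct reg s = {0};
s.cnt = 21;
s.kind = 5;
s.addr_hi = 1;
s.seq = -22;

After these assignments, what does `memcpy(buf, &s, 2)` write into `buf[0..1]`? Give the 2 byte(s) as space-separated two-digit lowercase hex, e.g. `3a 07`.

[11+:5] cnt=21 & 0x1f = 0x15; word=0xa800
[8+:3] kind=5 & 0x7 = 0x5; word=0xad00
[6+:2] addr_hi=1 & 0x3 = 0x1; word=0xad40
[0+:6] seq=-22 & 0x3f = 0x2a; word=0xad6a
word = 0xad6a → big-endian bytes:
  [0]=0xad  [1]=0x6a

ad 6a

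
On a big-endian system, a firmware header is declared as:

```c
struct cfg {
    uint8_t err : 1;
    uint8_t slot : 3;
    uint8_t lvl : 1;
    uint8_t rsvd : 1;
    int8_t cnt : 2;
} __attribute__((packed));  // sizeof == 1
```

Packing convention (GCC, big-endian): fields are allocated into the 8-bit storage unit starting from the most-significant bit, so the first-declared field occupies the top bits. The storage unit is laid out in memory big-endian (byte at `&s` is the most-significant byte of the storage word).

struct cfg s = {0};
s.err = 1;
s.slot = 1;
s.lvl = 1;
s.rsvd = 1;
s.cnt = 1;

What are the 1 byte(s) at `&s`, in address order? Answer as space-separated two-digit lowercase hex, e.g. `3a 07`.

9d

err (1b) val=1 bits=0x1 at bit 7: 0x80
slot (3b) val=1 bits=0x1 at bit 4: 0x90
lvl (1b) val=1 bits=0x1 at bit 3: 0x98
rsvd (1b) val=1 bits=0x1 at bit 2: 0x9c
cnt (2b) val=1 bits=0x1 at bit 0: 0x9d
word = 0x9d → big-endian bytes:
  [0]=0x9d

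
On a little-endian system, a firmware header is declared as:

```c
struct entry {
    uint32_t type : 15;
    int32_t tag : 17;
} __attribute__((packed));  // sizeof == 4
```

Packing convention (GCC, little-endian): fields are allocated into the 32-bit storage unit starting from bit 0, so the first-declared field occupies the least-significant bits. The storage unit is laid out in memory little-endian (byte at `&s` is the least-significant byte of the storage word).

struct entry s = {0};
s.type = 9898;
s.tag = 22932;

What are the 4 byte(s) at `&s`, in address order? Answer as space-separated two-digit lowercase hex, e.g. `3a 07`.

aa 26 ca 2c

type:15 = 9898 → 0x26aa << 0 → word 0x000026aa
tag:17 = 22932 → 0x5994 << 15 → word 0x2cca26aa
word = 0x2cca26aa → little-endian bytes:
  [0]=0xaa  [1]=0x26  [2]=0xca  [3]=0x2c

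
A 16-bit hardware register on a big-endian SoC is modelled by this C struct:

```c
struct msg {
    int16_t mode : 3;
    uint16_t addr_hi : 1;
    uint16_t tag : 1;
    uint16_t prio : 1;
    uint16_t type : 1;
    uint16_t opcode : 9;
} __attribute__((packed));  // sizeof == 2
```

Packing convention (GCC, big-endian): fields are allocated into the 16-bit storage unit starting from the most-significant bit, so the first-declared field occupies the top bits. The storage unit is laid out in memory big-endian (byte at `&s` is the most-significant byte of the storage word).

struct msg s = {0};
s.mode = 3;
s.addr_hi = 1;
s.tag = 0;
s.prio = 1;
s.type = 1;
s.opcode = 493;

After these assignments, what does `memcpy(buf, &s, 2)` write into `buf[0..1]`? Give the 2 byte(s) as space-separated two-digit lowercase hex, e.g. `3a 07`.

77 ed

mode (3b) val=3 bits=0x3 at bit 13: 0x6000
addr_hi (1b) val=1 bits=0x1 at bit 12: 0x7000
tag (1b) val=0 bits=0x0 at bit 11: 0x7000
prio (1b) val=1 bits=0x1 at bit 10: 0x7400
type (1b) val=1 bits=0x1 at bit 9: 0x7600
opcode (9b) val=493 bits=0x1ed at bit 0: 0x77ed
word = 0x77ed → big-endian bytes:
  [0]=0x77  [1]=0xed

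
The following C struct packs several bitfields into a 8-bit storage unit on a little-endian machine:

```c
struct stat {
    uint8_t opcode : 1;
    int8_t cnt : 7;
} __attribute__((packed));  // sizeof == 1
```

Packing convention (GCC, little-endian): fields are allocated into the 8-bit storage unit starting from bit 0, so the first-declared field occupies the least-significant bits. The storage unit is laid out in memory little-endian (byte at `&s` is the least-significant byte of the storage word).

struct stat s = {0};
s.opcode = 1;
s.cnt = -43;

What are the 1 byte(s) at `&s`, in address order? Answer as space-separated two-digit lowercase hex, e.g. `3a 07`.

ab

[0+:1] opcode=1 & 0x1 = 0x1; word=0x01
[1+:7] cnt=-43 & 0x7f = 0x55; word=0xab
word = 0xab → little-endian bytes:
  [0]=0xab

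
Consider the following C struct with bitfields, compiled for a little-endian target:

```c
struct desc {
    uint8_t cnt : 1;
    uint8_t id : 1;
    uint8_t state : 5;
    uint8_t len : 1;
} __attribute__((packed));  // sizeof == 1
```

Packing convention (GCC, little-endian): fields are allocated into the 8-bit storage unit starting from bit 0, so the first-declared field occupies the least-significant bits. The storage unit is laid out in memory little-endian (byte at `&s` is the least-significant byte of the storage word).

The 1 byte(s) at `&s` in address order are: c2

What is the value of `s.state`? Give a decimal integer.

16

[0]=0xc2 (little-endian) → word 0xc2
cnt [0+:1] = (word>>0) & 0x1 = 0
id [1+:1] = (word>>1) & 0x1 = 1
state [2+:5] = (word>>2) & 0x1f = 16  ←
len [7+:1] = (word>>7) & 0x1 = 1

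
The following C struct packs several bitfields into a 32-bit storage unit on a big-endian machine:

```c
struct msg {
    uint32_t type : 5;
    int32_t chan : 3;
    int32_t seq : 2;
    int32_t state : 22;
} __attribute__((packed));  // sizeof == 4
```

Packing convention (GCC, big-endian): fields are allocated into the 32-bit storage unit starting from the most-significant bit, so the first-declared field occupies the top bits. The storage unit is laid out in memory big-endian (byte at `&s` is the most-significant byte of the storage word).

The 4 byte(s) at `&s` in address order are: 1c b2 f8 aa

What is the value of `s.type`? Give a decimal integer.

[0]=0x1c [1]=0xb2 [2]=0xf8 [3]=0xaa (big-endian) → word 0x1cb2f8aa
type [27+:5] = (word>>27) & 0x1f = 3  ←
chan [24+:3] = (word>>24) & 0x7 = 4
seq [22+:2] = (word>>22) & 0x3 = 2
state [0+:22] = (word>>0) & 0x3fffff = 3340458

3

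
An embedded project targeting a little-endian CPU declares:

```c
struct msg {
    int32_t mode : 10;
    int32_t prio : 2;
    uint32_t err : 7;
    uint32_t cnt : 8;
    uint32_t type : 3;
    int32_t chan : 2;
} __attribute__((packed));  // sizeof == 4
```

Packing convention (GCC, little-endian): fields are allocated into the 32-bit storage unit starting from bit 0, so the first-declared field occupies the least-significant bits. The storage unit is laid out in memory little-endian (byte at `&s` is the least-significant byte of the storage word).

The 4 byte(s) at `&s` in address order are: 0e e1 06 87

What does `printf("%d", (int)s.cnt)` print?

224

[0]=0x0e [1]=0xe1 [2]=0x06 [3]=0x87 (little-endian) → word 0x8706e10e
mode [0+:10] = (word>>0) & 0x3ff = 270
prio [10+:2] = (word>>10) & 0x3 = 0
err [12+:7] = (word>>12) & 0x7f = 110
cnt [19+:8] = (word>>19) & 0xff = 224  ←
type [27+:3] = (word>>27) & 0x7 = 0
chan [30+:2] = (word>>30) & 0x3 = 2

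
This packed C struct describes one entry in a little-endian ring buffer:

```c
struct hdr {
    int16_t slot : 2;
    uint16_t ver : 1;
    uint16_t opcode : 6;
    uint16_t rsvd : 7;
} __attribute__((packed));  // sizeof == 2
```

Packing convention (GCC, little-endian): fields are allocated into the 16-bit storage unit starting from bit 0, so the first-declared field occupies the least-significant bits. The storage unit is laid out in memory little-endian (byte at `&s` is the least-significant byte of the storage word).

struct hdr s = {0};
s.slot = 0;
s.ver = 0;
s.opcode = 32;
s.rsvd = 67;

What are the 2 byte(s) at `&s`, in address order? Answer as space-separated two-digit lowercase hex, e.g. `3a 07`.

00 87

[0+:2] slot=0 & 0x3 = 0x0; word=0x0000
[2+:1] ver=0 & 0x1 = 0x0; word=0x0000
[3+:6] opcode=32 & 0x3f = 0x20; word=0x0100
[9+:7] rsvd=67 & 0x7f = 0x43; word=0x8700
word = 0x8700 → little-endian bytes:
  [0]=0x00  [1]=0x87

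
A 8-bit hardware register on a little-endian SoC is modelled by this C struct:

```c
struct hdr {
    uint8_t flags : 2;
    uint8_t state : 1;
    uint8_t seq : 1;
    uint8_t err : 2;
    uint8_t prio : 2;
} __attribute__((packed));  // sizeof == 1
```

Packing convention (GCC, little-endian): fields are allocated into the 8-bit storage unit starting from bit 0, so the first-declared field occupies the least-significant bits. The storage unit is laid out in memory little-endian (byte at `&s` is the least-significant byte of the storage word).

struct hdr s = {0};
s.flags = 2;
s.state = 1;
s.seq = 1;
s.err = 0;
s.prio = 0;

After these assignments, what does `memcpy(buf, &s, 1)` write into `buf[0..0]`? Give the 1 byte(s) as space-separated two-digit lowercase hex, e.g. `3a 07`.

0e

flags:2 = 2 → 0x2 << 0 → word 0x02
state:1 = 1 → 0x1 << 2 → word 0x06
seq:1 = 1 → 0x1 << 3 → word 0x0e
err:2 = 0 → 0x0 << 4 → word 0x0e
prio:2 = 0 → 0x0 << 6 → word 0x0e
word = 0x0e → little-endian bytes:
  [0]=0x0e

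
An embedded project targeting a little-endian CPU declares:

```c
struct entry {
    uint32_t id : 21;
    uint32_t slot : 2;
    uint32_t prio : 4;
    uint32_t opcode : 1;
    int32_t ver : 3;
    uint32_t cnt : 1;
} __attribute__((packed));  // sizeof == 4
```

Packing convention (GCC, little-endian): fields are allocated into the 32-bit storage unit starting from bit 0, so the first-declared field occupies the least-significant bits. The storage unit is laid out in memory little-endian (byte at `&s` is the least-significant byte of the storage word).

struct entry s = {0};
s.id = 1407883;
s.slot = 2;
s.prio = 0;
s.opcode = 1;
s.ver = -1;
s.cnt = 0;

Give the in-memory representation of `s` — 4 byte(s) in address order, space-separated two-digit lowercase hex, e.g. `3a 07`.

8b 7b 55 78

id:21 = 1407883 → 0x157b8b << 0 → word 0x00157b8b
slot:2 = 2 → 0x2 << 21 → word 0x00557b8b
prio:4 = 0 → 0x0 << 23 → word 0x00557b8b
opcode:1 = 1 → 0x1 << 27 → word 0x08557b8b
ver:3 = -1 → 0x7 << 28 → word 0x78557b8b
cnt:1 = 0 → 0x0 << 31 → word 0x78557b8b
word = 0x78557b8b → little-endian bytes:
  [0]=0x8b  [1]=0x7b  [2]=0x55  [3]=0x78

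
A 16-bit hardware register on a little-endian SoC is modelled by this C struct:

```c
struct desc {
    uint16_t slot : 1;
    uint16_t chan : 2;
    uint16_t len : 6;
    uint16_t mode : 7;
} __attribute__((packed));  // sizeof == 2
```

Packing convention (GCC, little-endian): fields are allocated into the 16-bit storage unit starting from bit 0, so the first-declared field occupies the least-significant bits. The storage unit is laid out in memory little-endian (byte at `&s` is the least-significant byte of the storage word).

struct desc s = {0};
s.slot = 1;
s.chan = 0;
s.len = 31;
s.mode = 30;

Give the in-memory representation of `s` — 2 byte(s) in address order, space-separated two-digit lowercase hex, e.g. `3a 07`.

f9 3c

[0+:1] slot=1 & 0x1 = 0x1; word=0x0001
[1+:2] chan=0 & 0x3 = 0x0; word=0x0001
[3+:6] len=31 & 0x3f = 0x1f; word=0x00f9
[9+:7] mode=30 & 0x7f = 0x1e; word=0x3cf9
word = 0x3cf9 → little-endian bytes:
  [0]=0xf9  [1]=0x3c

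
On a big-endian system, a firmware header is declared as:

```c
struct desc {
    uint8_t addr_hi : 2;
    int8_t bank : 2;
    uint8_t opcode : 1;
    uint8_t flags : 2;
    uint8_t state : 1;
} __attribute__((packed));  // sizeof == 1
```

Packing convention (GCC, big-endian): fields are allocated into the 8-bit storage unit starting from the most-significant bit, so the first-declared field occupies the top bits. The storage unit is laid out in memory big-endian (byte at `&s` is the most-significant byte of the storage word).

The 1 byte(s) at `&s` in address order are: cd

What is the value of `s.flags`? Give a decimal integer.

[0]=0xcd (big-endian) → word 0xcd
addr_hi:2 @ bit 6 → (0xcd>>6)&0x3 = 0x3
bank:2 @ bit 4 → (0xcd>>4)&0x3 = 0x0
opcode:1 @ bit 3 → (0xcd>>3)&0x1 = 0x1
flags:2 @ bit 1 → (0xcd>>1)&0x3 = 0x2  ←
state:1 @ bit 0 → (0xcd>>0)&0x1 = 0x1

2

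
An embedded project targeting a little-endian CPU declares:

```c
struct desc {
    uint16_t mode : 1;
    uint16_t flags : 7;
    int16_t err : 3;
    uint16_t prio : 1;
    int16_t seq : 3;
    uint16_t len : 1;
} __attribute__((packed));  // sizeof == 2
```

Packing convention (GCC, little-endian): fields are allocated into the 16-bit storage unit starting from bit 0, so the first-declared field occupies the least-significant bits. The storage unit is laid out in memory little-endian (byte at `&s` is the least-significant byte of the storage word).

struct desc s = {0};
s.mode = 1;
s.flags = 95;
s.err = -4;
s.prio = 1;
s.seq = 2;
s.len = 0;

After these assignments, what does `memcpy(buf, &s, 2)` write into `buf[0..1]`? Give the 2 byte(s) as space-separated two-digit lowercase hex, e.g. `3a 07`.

mode:1 = 1 → 0x1 << 0 → word 0x0001
flags:7 = 95 → 0x5f << 1 → word 0x00bf
err:3 = -4 → 0x4 << 8 → word 0x04bf
prio:1 = 1 → 0x1 << 11 → word 0x0cbf
seq:3 = 2 → 0x2 << 12 → word 0x2cbf
len:1 = 0 → 0x0 << 15 → word 0x2cbf
word = 0x2cbf → little-endian bytes:
  [0]=0xbf  [1]=0x2c

bf 2c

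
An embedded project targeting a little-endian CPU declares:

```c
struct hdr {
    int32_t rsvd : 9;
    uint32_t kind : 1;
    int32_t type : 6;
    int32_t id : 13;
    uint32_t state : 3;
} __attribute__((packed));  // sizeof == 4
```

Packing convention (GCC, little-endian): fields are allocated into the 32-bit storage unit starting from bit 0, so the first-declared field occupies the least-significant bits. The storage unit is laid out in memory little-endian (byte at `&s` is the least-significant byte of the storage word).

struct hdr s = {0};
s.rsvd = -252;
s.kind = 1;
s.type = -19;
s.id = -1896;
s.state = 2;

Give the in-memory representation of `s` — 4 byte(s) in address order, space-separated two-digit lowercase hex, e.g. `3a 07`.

rsvd (9b) val=-252 bits=0x104 at bit 0: 0x00000104
kind (1b) val=1 bits=0x1 at bit 9: 0x00000304
type (6b) val=-19 bits=0x2d at bit 10: 0x0000b704
id (13b) val=-1896 bits=0x1898 at bit 16: 0x1898b704
state (3b) val=2 bits=0x2 at bit 29: 0x5898b704
word = 0x5898b704 → little-endian bytes:
  [0]=0x04  [1]=0xb7  [2]=0x98  [3]=0x58

04 b7 98 58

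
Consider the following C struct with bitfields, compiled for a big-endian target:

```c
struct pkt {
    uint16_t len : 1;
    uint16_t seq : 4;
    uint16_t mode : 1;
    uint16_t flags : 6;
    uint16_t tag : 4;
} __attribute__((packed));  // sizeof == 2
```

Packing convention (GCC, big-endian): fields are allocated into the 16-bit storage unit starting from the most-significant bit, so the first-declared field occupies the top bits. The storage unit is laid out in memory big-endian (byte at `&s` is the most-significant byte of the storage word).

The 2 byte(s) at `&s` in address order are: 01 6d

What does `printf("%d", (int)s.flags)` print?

[0]=0x01 [1]=0x6d (big-endian) → word 0x016d
len:1 @ bit 15 → (0x016d>>15)&0x1 = 0x0
seq:4 @ bit 11 → (0x016d>>11)&0xf = 0x0
mode:1 @ bit 10 → (0x016d>>10)&0x1 = 0x0
flags:6 @ bit 4 → (0x016d>>4)&0x3f = 0x16  ←
tag:4 @ bit 0 → (0x016d>>0)&0xf = 0xd

22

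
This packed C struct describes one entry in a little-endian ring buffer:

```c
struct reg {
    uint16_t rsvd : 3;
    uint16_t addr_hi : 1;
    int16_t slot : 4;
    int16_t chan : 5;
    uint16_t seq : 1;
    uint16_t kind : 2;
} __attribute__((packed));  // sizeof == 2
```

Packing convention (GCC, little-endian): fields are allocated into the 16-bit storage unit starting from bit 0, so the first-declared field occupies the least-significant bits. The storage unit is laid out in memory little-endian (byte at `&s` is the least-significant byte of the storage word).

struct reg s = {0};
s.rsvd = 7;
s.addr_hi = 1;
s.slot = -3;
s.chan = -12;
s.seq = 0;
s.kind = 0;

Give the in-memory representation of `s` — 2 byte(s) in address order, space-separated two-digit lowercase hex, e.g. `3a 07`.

df 14

[0+:3] rsvd=7 & 0x7 = 0x7; word=0x0007
[3+:1] addr_hi=1 & 0x1 = 0x1; word=0x000f
[4+:4] slot=-3 & 0xf = 0xd; word=0x00df
[8+:5] chan=-12 & 0x1f = 0x14; word=0x14df
[13+:1] seq=0 & 0x1 = 0x0; word=0x14df
[14+:2] kind=0 & 0x3 = 0x0; word=0x14df
word = 0x14df → little-endian bytes:
  [0]=0xdf  [1]=0x14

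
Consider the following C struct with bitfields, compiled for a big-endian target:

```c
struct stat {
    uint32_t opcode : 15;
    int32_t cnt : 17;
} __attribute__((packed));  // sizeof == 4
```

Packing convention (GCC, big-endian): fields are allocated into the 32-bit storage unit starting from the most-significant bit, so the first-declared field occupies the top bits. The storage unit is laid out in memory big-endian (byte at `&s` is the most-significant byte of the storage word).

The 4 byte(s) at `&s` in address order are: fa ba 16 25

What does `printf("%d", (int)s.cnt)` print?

[0]=0xfa [1]=0xba [2]=0x16 [3]=0x25 (big-endian) → word 0xfaba1625
opcode [17+:15] = (word>>17) & 0x7fff = 32093
cnt [0+:17] = (word>>0) & 0x1ffff = 5669  ←
cnt signed 17b, MSB=0: value = 5669

5669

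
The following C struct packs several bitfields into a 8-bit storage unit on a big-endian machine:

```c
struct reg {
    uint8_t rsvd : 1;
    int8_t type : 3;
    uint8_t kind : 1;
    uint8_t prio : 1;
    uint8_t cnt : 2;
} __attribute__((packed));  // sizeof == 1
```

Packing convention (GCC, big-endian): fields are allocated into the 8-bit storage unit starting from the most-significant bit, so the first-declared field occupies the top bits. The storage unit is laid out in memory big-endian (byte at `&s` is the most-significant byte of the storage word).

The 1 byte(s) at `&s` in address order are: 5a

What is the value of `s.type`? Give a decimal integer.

[0]=0x5a (big-endian) → word 0x5a
rsvd [7+:1] = (word>>7) & 0x1 = 0
type [4+:3] = (word>>4) & 0x7 = 5  ←
kind [3+:1] = (word>>3) & 0x1 = 1
prio [2+:1] = (word>>2) & 0x1 = 0
cnt [0+:2] = (word>>0) & 0x3 = 2
type signed 3b, MSB=1: 5 - 8 = -3

-3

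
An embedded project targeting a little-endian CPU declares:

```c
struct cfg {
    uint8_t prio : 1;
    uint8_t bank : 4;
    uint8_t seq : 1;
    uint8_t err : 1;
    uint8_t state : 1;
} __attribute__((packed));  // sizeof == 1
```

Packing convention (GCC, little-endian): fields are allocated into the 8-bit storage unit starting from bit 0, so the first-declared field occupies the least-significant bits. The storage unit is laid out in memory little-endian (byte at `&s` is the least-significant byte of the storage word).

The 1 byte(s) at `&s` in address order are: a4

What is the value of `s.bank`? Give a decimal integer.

2

[0]=0xa4 (little-endian) → word 0xa4
prio:1 @ bit 0 → (0xa4>>0)&0x1 = 0x0
bank:4 @ bit 1 → (0xa4>>1)&0xf = 0x2  ←
seq:1 @ bit 5 → (0xa4>>5)&0x1 = 0x1
err:1 @ bit 6 → (0xa4>>6)&0x1 = 0x0
state:1 @ bit 7 → (0xa4>>7)&0x1 = 0x1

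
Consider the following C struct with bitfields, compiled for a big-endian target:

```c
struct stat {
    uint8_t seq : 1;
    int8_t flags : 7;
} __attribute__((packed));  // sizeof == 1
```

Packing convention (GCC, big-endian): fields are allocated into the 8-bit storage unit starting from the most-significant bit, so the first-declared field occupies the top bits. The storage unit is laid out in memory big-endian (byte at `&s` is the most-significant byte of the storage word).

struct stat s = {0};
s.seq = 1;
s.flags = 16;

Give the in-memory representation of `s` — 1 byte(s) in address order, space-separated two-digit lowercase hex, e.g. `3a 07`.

90

seq (1b) val=1 bits=0x1 at bit 7: 0x80
flags (7b) val=16 bits=0x10 at bit 0: 0x90
word = 0x90 → big-endian bytes:
  [0]=0x90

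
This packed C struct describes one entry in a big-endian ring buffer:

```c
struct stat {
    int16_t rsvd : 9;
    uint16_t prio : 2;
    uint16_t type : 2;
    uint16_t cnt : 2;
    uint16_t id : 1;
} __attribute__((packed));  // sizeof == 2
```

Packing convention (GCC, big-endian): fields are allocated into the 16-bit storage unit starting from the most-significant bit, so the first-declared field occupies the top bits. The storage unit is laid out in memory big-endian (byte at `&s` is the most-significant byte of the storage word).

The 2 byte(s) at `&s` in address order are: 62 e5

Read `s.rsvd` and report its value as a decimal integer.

197

[0]=0x62 [1]=0xe5 (big-endian) → word 0x62e5
rsvd [7+:9] = (word>>7) & 0x1ff = 197  ←
prio [5+:2] = (word>>5) & 0x3 = 3
type [3+:2] = (word>>3) & 0x3 = 0
cnt [1+:2] = (word>>1) & 0x3 = 2
id [0+:1] = (word>>0) & 0x1 = 1
rsvd signed 9b, MSB=0: value = 197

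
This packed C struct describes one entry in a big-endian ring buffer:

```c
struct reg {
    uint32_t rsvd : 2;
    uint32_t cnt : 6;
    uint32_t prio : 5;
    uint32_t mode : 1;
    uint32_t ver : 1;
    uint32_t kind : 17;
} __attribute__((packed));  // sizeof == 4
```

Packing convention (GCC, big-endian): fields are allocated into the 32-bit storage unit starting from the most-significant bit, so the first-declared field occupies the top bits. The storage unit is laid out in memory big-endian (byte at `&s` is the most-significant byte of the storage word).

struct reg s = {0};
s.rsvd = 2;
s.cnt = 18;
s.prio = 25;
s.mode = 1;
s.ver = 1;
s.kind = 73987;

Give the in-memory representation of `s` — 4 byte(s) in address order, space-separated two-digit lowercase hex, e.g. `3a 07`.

[30+:2] rsvd=2 & 0x3 = 0x2; word=0x80000000
[24+:6] cnt=18 & 0x3f = 0x12; word=0x92000000
[19+:5] prio=25 & 0x1f = 0x19; word=0x92c80000
[18+:1] mode=1 & 0x1 = 0x1; word=0x92cc0000
[17+:1] ver=1 & 0x1 = 0x1; word=0x92ce0000
[0+:17] kind=73987 & 0x1ffff = 0x12103; word=0x92cf2103
word = 0x92cf2103 → big-endian bytes:
  [0]=0x92  [1]=0xcf  [2]=0x21  [3]=0x03

92 cf 21 03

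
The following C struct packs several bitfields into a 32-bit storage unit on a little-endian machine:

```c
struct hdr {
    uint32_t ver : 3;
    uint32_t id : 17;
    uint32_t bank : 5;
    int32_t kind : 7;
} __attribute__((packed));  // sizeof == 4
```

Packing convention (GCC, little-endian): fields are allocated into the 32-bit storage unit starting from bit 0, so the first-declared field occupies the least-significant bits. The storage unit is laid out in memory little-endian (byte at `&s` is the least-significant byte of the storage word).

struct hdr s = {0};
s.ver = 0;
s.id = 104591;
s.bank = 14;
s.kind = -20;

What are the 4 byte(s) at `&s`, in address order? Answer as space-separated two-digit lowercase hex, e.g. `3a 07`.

78 c4 ec d8

ver (3b) val=0 bits=0x0 at bit 0: 0x00000000
id (17b) val=104591 bits=0x1988f at bit 3: 0x000cc478
bank (5b) val=14 bits=0xe at bit 20: 0x00ecc478
kind (7b) val=-20 bits=0x6c at bit 25: 0xd8ecc478
word = 0xd8ecc478 → little-endian bytes:
  [0]=0x78  [1]=0xc4  [2]=0xec  [3]=0xd8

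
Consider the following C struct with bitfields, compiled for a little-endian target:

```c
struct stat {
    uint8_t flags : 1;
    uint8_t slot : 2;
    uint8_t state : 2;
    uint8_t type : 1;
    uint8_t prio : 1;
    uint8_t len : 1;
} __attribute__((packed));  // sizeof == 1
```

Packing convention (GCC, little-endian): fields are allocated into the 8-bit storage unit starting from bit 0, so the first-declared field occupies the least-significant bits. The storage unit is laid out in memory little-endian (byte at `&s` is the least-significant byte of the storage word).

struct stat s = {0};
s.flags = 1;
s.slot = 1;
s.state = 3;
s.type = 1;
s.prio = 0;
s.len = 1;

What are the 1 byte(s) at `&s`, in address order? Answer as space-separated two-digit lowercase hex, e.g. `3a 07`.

flags:1 = 1 → 0x1 << 0 → word 0x01
slot:2 = 1 → 0x1 << 1 → word 0x03
state:2 = 3 → 0x3 << 3 → word 0x1b
type:1 = 1 → 0x1 << 5 → word 0x3b
prio:1 = 0 → 0x0 << 6 → word 0x3b
len:1 = 1 → 0x1 << 7 → word 0xbb
word = 0xbb → little-endian bytes:
  [0]=0xbb

bb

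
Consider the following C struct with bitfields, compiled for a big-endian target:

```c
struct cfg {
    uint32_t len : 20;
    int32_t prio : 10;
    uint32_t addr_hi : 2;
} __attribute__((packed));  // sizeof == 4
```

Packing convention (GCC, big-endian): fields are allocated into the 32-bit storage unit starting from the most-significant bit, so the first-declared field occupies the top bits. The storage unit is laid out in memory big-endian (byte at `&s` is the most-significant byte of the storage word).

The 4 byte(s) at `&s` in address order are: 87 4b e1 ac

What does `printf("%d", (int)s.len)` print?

554174

[0]=0x87 [1]=0x4b [2]=0xe1 [3]=0xac (big-endian) → word 0x874be1ac
len:20 @ bit 12 → (0x874be1ac>>12)&0xfffff = 0x874be  ←
prio:10 @ bit 2 → (0x874be1ac>>2)&0x3ff = 0x6b
addr_hi:2 @ bit 0 → (0x874be1ac>>0)&0x3 = 0x0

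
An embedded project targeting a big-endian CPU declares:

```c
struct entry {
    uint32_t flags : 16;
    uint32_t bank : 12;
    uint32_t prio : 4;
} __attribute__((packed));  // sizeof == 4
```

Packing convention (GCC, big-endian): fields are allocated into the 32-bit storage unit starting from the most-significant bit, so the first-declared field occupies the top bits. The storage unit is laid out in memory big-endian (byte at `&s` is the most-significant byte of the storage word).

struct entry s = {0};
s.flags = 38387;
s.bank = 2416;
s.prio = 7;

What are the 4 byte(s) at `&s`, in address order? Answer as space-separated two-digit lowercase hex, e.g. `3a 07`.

flags:16 = 38387 → 0x95f3 << 16 → word 0x95f30000
bank:12 = 2416 → 0x970 << 4 → word 0x95f39700
prio:4 = 7 → 0x7 << 0 → word 0x95f39707
word = 0x95f39707 → big-endian bytes:
  [0]=0x95  [1]=0xf3  [2]=0x97  [3]=0x07

95 f3 97 07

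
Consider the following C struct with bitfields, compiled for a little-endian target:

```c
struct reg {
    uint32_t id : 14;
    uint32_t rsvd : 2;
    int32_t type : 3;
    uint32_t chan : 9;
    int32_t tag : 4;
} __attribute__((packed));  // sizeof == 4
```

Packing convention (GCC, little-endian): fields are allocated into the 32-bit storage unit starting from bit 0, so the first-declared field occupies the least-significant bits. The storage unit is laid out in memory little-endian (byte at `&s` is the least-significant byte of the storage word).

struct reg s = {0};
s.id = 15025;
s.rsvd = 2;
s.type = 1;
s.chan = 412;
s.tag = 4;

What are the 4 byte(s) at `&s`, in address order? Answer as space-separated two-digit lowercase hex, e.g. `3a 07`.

b1 ba e1 4c

[0+:14] id=15025 & 0x3fff = 0x3ab1; word=0x00003ab1
[14+:2] rsvd=2 & 0x3 = 0x2; word=0x0000bab1
[16+:3] type=1 & 0x7 = 0x1; word=0x0001bab1
[19+:9] chan=412 & 0x1ff = 0x19c; word=0x0ce1bab1
[28+:4] tag=4 & 0xf = 0x4; word=0x4ce1bab1
word = 0x4ce1bab1 → little-endian bytes:
  [0]=0xb1  [1]=0xba  [2]=0xe1  [3]=0x4c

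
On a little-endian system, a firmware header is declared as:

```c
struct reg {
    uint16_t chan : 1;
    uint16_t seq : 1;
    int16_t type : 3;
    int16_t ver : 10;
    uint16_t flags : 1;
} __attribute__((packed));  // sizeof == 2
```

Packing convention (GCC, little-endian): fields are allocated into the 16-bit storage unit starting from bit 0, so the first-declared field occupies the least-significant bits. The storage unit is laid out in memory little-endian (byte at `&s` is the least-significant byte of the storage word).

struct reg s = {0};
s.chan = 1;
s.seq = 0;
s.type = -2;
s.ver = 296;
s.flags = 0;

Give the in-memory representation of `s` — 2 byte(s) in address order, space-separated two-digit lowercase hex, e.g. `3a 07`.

[0+:1] chan=1 & 0x1 = 0x1; word=0x0001
[1+:1] seq=0 & 0x1 = 0x0; word=0x0001
[2+:3] type=-2 & 0x7 = 0x6; word=0x0019
[5+:10] ver=296 & 0x3ff = 0x128; word=0x2519
[15+:1] flags=0 & 0x1 = 0x0; word=0x2519
word = 0x2519 → little-endian bytes:
  [0]=0x19  [1]=0x25

19 25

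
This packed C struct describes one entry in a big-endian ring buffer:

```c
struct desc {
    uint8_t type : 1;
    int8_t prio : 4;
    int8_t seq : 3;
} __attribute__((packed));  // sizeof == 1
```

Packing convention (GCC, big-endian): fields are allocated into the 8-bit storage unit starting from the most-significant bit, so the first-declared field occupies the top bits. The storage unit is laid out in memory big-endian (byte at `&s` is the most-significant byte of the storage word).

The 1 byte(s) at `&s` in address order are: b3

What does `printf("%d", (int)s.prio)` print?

[0]=0xb3 (big-endian) → word 0xb3
type:1 @ bit 7 → (0xb3>>7)&0x1 = 0x1
prio:4 @ bit 3 → (0xb3>>3)&0xf = 0x6  ←
seq:3 @ bit 0 → (0xb3>>0)&0x7 = 0x3
prio signed 4b, MSB=0: value = 6

6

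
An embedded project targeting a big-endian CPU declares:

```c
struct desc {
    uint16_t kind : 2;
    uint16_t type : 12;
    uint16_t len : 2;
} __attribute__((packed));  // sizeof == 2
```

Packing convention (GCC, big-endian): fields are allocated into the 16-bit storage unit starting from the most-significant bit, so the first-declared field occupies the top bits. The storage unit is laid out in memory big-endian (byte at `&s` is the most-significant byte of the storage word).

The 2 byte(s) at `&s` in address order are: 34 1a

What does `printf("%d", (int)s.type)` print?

3334

[0]=0x34 [1]=0x1a (big-endian) → word 0x341a
kind:2 @ bit 14 → (0x341a>>14)&0x3 = 0x0
type:12 @ bit 2 → (0x341a>>2)&0xfff = 0xd06  ←
len:2 @ bit 0 → (0x341a>>0)&0x3 = 0x2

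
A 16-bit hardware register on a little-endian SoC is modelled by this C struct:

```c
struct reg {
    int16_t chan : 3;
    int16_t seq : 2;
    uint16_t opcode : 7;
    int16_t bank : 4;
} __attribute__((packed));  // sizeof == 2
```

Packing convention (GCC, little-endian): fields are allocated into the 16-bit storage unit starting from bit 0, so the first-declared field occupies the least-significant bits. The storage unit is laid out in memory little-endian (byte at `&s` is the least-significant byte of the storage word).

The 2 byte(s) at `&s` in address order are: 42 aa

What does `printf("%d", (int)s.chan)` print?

2

[0]=0x42 [1]=0xaa (little-endian) → word 0xaa42
chan [0+:3] = (word>>0) & 0x7 = 2  ←
seq [3+:2] = (word>>3) & 0x3 = 0
opcode [5+:7] = (word>>5) & 0x7f = 82
bank [12+:4] = (word>>12) & 0xf = 10
chan signed 3b, MSB=0: value = 2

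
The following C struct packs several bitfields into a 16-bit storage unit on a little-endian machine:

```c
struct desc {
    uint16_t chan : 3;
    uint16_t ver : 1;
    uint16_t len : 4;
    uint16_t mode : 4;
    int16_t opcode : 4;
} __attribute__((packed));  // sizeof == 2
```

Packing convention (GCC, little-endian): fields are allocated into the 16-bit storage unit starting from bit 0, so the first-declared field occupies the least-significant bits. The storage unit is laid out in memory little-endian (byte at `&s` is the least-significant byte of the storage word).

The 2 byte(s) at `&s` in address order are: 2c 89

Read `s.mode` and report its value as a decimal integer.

9

[0]=0x2c [1]=0x89 (little-endian) → word 0x892c
chan:3 @ bit 0 → (0x892c>>0)&0x7 = 0x4
ver:1 @ bit 3 → (0x892c>>3)&0x1 = 0x1
len:4 @ bit 4 → (0x892c>>4)&0xf = 0x2
mode:4 @ bit 8 → (0x892c>>8)&0xf = 0x9  ←
opcode:4 @ bit 12 → (0x892c>>12)&0xf = 0x8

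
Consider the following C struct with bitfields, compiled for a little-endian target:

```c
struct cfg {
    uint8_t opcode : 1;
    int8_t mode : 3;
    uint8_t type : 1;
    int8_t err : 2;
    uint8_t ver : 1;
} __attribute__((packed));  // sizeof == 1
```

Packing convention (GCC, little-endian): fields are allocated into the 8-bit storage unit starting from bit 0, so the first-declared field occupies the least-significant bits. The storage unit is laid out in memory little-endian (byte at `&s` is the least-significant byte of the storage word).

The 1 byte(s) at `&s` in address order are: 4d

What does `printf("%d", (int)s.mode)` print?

-2

[0]=0x4d (little-endian) → word 0x4d
opcode [0+:1] = (word>>0) & 0x1 = 1
mode [1+:3] = (word>>1) & 0x7 = 6  ←
type [4+:1] = (word>>4) & 0x1 = 0
err [5+:2] = (word>>5) & 0x3 = 2
ver [7+:1] = (word>>7) & 0x1 = 0
mode signed 3b, MSB=1: 6 - 8 = -2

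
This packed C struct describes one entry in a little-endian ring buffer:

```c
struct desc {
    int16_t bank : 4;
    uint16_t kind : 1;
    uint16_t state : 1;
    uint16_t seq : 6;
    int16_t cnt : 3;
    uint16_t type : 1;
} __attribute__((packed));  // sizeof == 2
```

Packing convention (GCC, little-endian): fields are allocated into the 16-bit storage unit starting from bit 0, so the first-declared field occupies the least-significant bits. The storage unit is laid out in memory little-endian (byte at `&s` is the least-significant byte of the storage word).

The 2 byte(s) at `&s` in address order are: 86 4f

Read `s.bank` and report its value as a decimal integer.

6

[0]=0x86 [1]=0x4f (little-endian) → word 0x4f86
bank [0+:4] = (word>>0) & 0xf = 6  ←
kind [4+:1] = (word>>4) & 0x1 = 0
state [5+:1] = (word>>5) & 0x1 = 0
seq [6+:6] = (word>>6) & 0x3f = 62
cnt [12+:3] = (word>>12) & 0x7 = 4
type [15+:1] = (word>>15) & 0x1 = 0
bank signed 4b, MSB=0: value = 6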